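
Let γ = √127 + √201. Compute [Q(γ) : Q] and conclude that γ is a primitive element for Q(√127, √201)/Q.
[Q(γ) : Q] = 4 (equivalently, Q(γ) = Q(√127, √201))

Obviously Q(γ) ⊆ Q(√127, √201), and [Q(√127, √201):Q] = 4 (since 127, 201 are distinct squarefree integers > 1 with 25527 not a perfect square). To show equality we compute the minimal polynomial of γ. From γ = √127 + √201: γ^2 = 127 + 2√(25527) + 201 = 328 + 2√(25527), so γ^2 - 328 = 2√(25527); squaring, (γ^2 - 328)^2 = 4·25527, i.e. γ^4 - 656γ^2 + 107584 - 102108 = 0, i.e. γ^4 - 656γ^2 + 5476 = 0. So γ is a root of x^4 - 656x^2 + 5476. This polynomial is irreducible over Q: it has no rational root (each ±√127 ± √201 is irrational), and any factorization into two quadratics over Q would force √(25527) ∈ Q (pairing opposite roots) or √127, √201 ∈ Q (other pairings), all impossible. Hence [Q(γ):Q] = 4 = [Q(√127, √201):Q], so Q(γ) = Q(√127, √201).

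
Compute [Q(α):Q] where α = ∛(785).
[Q(α):Q] = 3

The minimal polynomial of α is x^3 - 785, irreducible over Q since 785 is not a perfect cube (so x^3 - 785 has no rational root). Hence [Q(α):Q] = deg(m_α) = 3.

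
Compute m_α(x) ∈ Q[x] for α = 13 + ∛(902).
m_α(x) = x^3 - 39x^2 + 507x - 3099

Set β = α - 13 = ∛(902), so β^3 = 902. Then (α - 13)^3 - 902 = 0, i.e. α is a root of g(x) = (x - 13)^3 - 902 = x^3 - 39x^2 + 507x - 3099. Since g(x) = h(x - 13) where h(x) = x^3 - 902, and h is irreducible over Q (because 902 is not a perfect cube, so h has no rational root, and a monic cubic with no rational root is irreducible), g is also irreducible (irreducibility is preserved under the substitution x → x - 13). Hence m_α(x) = x^3 - 39x^2 + 507x - 3099.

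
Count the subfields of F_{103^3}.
F_{103^3} has 2 subfields

The subfields of F_{p^n} are exactly the fields F_{p^d} for d | n (each is the fixed field of the unique index-d subgroup of Gal(F_{p^n}/F_p) ≅ Z/nZ). The divisors of n = 3 are {1, 3}, giving 2 subfields: F_{103^1}, F_{103^3}.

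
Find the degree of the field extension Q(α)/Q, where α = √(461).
[Q(α):Q] = 2

[Q(α):Q] equals the degree of the minimal polynomial of α. Here α^2 = 461 and x^2 - 461 is irreducible (d = 461 is squarefree, ≠ 1, hence not a square), so deg(m_α) = 2. Thus [Q(α):Q] = 2.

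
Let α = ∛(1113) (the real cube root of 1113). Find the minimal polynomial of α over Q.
m_α(x) = x^3 - 1113

α satisfies α^3 = 1113, so x^3 - 1113 annihilates α. By the rational root test, a rational root p/q (in lowest terms) of x^3 - 1113 would satisfy p^3 = 1113 q^3, forcing q = 1 and p^3 = 1113; but 1113 is not a perfect cube, contradiction. A monic cubic over Q with no rational root is irreducible (any nontrivial factorization would include a linear factor). Hence x^3 - 1113 is the minimal polynomial of α, and in particular [Q(α):Q] = 3.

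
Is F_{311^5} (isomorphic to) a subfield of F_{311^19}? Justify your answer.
No: F_{311^5} is not a subfield of F_{311^19}

F_{p^m} embeds in F_{p^n} iff m | n. Here 5 ∤ 19 (since 19 = 3·5 + 4 with remainder 4 ≠ 0), so F_{311^5} is not a subfield of F_{311^19}. Equivalently: if it were, the tower law would give 5 = [F_{311^5}:F_311] dividing [F_{311^19}:F_311] = 19, contradiction.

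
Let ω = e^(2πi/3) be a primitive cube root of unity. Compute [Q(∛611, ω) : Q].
[Q(∛611, ω) : Q] = 6

[Q(∛611):Q] = 3 (min poly x^3 - 611, irreducible since 611 is not a perfect cube). [Q(ω):Q] = 2 (min poly x^2 + x + 1). Since Q(∛611) ⊂ R and ω ∉ R, we have ω ∉ Q(∛611), so x^2 + x + 1 remains irreducible over Q(∛611) and [Q(∛611, ω) : Q(∛611)] = 2. By the tower law, [Q(∛611, ω) : Q] = 3 · 2 = 6. (In fact Q(∛611, ω) is the splitting field of x^3 - 611 over Q.)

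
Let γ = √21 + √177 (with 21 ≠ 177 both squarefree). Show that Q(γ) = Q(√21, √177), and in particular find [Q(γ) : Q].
[Q(γ) : Q] = 4 (equivalently, Q(γ) = Q(√21, √177))

Obviously Q(γ) ⊆ Q(√21, √177), and [Q(√21, √177):Q] = 4 (since 21, 177 are distinct squarefree integers > 1 with 3717 not a perfect square). To show equality we compute the minimal polynomial of γ. From γ = √21 + √177: γ^2 = 21 + 2√(3717) + 177 = 198 + 2√(3717), so γ^2 - 198 = 2√(3717); squaring, (γ^2 - 198)^2 = 4·3717, i.e. γ^4 - 396γ^2 + 39204 - 14868 = 0, i.e. γ^4 - 396γ^2 + 24336 = 0. So γ is a root of x^4 - 396x^2 + 24336. This polynomial is irreducible over Q: it has no rational root (each ±√21 ± √177 is irrational), and any factorization into two quadratics over Q would force √(3717) ∈ Q (pairing opposite roots) or √21, √177 ∈ Q (other pairings), all impossible. Hence [Q(γ):Q] = 4 = [Q(√21, √177):Q], so Q(γ) = Q(√21, √177).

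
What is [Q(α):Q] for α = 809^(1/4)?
[Q(α):Q] = 4

α is a root of x^4 - 809. By Eisenstein's criterion at the prime p = 809 (which divides the constant term 809 but p^2 = 654481 does not, since 809 is squarefree), x^4 - 809 is irreducible over Q. Hence [Q(α):Q] = 4.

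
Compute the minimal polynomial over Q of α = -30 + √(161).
m_α(x) = x^2 + 60x + 739

From α + 30 = √(161), squaring gives (α + 30)^2 = 161, i.e. α^2 + 60α + 900 = 161, so α^2 + 60α + 739 = 0. The discriminant of x^2 + 60x + 739 is (60)^2 - 4·(739) = 3600 - 2956 = 644, and 4·(161) is not a perfect square in Q since 161 is squarefree and ≠ 1. Hence x^2 + 60x + 739 is irreducible over Q and is the minimal polynomial of α.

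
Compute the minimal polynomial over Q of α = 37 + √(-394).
m_α(x) = x^2 - 74x + 1763

From α - 37 = √(-394), squaring gives (α - 37)^2 = -394, i.e. α^2 - 74α + 1369 = -394, so α^2 - 74α + 1763 = 0. The discriminant of x^2 - 74x + 1763 is (-74)^2 - 4·(1763) = 5476 - 7052 = -1576, and 4·(-394) is not a perfect square in Q since -394 is squarefree and ≠ 1. Hence x^2 - 74x + 1763 is irreducible over Q and is the minimal polynomial of α.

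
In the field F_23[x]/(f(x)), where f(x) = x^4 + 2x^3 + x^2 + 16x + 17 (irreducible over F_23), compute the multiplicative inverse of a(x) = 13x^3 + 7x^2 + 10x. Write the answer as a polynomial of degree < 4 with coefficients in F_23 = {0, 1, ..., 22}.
a(x)^(-1) ≡ 17x^3 + 20x + 7 (mod f(x))

Since f is irreducible over F_23, F_23[x]/(f) is a field and a(x) ≠ 0 has an inverse. Apply the extended Euclidean algorithm to f(x) and a(x) in F_23[x]: f(x) = (16x + 11)·a(x) + (17x^2 + 21x + 17);  a(x) = (17x + 20)·(17x^2 + 21x + 17) + (14x + 5);  (17x^2 + 21x + 17) = (16x + 4)·(14x + 5) + (20). The last nonzero remainder is the constant 20 = gcd(f, a) in F_23. Back-substituting through the division chain expresses 20 = s(x)·a(x) + t(x)·f(x) with s(x) ≡ 18x^3 + 9x + 2 (mod f), so (18x^3 + 9x + 2)·a(x) ≡ 20 (mod f). Multiplying by 20^(-1) ≡ 15 in F_23 gives a(x)^(-1) ≡ 15·(18x^3 + 9x + 2) ≡ 17x^3 + 20x + 7 (mod f). Check: (13x^3 + 7x^2 + 10x)·(17x^3 + 20x + 7) = 14x^6 + 4x^5 + 16x^4 + x^3 + 19x^2 + x ≡ 1 (mod x^4 + 2x^3 + x^2 + 16x + 17).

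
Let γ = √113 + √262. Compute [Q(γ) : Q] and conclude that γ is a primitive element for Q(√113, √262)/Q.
[Q(γ) : Q] = 4 (equivalently, Q(γ) = Q(√113, √262))

Obviously Q(γ) ⊆ Q(√113, √262), and [Q(√113, √262):Q] = 4 (since 113, 262 are distinct squarefree integers > 1 with 29606 not a perfect square). To show equality we compute the minimal polynomial of γ. From γ = √113 + √262: γ^2 = 113 + 2√(29606) + 262 = 375 + 2√(29606), so γ^2 - 375 = 2√(29606); squaring, (γ^2 - 375)^2 = 4·29606, i.e. γ^4 - 750γ^2 + 140625 - 118424 = 0, i.e. γ^4 - 750γ^2 + 22201 = 0. So γ is a root of x^4 - 750x^2 + 22201. This polynomial is irreducible over Q: it has no rational root (each ±√113 ± √262 is irrational), and any factorization into two quadratics over Q would force √(29606) ∈ Q (pairing opposite roots) or √113, √262 ∈ Q (other pairings), all impossible. Hence [Q(γ):Q] = 4 = [Q(√113, √262):Q], so Q(γ) = Q(√113, √262).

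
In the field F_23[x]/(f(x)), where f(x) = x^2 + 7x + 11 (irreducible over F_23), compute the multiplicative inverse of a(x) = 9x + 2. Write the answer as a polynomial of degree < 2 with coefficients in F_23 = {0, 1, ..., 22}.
a(x)^(-1) ≡ 6x + 10 (mod f(x))

Since f is irreducible over F_23, F_23[x]/(f) is a field and a(x) ≠ 0 has an inverse. Apply the extended Euclidean algorithm to f(x) and a(x) in F_23[x]: f(x) = (18x + 7)·a(x) + (20). The last nonzero remainder is the constant 20 = gcd(f, a) in F_23. Back-substituting through the division chain expresses 20 = s(x)·a(x) + t(x)·f(x) with s(x) ≡ 5x + 16 (mod f), so (5x + 16)·a(x) ≡ 20 (mod f). Multiplying by 20^(-1) ≡ 15 in F_23 gives a(x)^(-1) ≡ 15·(5x + 16) ≡ 6x + 10 (mod f). Check: (9x + 2)·(6x + 10) = 8x^2 + 10x + 20 ≡ 1 (mod x^2 + 7x + 11).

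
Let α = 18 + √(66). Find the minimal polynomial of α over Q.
m_α(x) = x^2 - 36x + 258

From α - 18 = √(66), squaring gives (α - 18)^2 = 66, i.e. α^2 - 36α + 324 = 66, so α^2 - 36α + 258 = 0. The discriminant of x^2 - 36x + 258 is (-36)^2 - 4·(258) = 1296 - 1032 = 264, and 4·(66) is not a perfect square in Q since 66 is squarefree and ≠ 1. Hence x^2 - 36x + 258 is irreducible over Q and is the minimal polynomial of α.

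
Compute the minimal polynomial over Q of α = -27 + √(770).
m_α(x) = x^2 + 54x - 41

From α + 27 = √(770), squaring gives (α + 27)^2 = 770, i.e. α^2 + 54α + 729 = 770, so α^2 + 54α - 41 = 0. The discriminant of x^2 + 54x - 41 is (54)^2 - 4·(-41) = 2916 + 164 = 3080, and 4·(770) is not a perfect square in Q since 770 is squarefree and ≠ 1. Hence x^2 + 54x - 41 is irreducible over Q and is the minimal polynomial of α.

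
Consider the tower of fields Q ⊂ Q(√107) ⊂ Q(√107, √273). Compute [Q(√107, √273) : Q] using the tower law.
[Q(√107, √273) : Q] = 4

[Q(√107):Q] = 2 (min poly x^2 - 107, irreducible since 107 is squarefree > 1). For the top step, suppose √273 ∈ Q(√107), say √273 = c + d√107 with c, d ∈ Q. Squaring: 273 = c^2 + 107d^2 + 2cd√107. Since √107 ∉ Q this forces 2cd = 0. If d = 0 then √273 = c ∈ Q, contradicting 273 squarefree > 1. If c = 0 then 273 = 107d^2, so 107·273 = (107d)^2 is a perfect square in Q — but 107·273 = 29211 is not a perfect square (since 107 and 273 are distinct squarefree integers). Contradiction. Hence √273 ∉ Q(√107), so x^2 - 273 stays irreducible over Q(√107) and [Q(√107, √273) : Q(√107)] = 2. By the tower law, [Q(√107, √273) : Q] = 2 · 2 = 4.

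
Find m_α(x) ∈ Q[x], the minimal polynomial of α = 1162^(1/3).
m_α(x) = x^3 - 1162

α satisfies α^3 = 1162, so x^3 - 1162 annihilates α. By the rational root test, a rational root p/q (in lowest terms) of x^3 - 1162 would satisfy p^3 = 1162 q^3, forcing q = 1 and p^3 = 1162; but 1162 is not a perfect cube, contradiction. A monic cubic over Q with no rational root is irreducible (any nontrivial factorization would include a linear factor). Hence x^3 - 1162 is the minimal polynomial of α, and in particular [Q(α):Q] = 3.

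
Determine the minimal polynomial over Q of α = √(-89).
m_α(x) = x^2 + 89

α satisfies α^2 + 89 = 0, so x^2 + 89 annihilates α. Since d = -89 is squarefree and ≠ 1, it is not a perfect square in Q, so x^2 + 89 has no rational root and is therefore irreducible over Q (a degree-2 polynomial over a field is irreducible iff it has no root). Hence m_α(x) = x^2 + 89.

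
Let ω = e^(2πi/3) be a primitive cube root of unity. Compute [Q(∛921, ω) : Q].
[Q(∛921, ω) : Q] = 6

[Q(∛921):Q] = 3 (min poly x^3 - 921, irreducible since 921 is not a perfect cube). [Q(ω):Q] = 2 (min poly x^2 + x + 1). Since Q(∛921) ⊂ R and ω ∉ R, we have ω ∉ Q(∛921), so x^2 + x + 1 remains irreducible over Q(∛921) and [Q(∛921, ω) : Q(∛921)] = 2. By the tower law, [Q(∛921, ω) : Q] = 3 · 2 = 6. (In fact Q(∛921, ω) is the splitting field of x^3 - 921 over Q.)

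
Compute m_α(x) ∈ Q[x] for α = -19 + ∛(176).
m_α(x) = x^3 + 57x^2 + 1083x + 6683

Set β = α + 19 = ∛(176), so β^3 = 176. Then (α + 19)^3 - 176 = 0, i.e. α is a root of g(x) = (x + 19)^3 - 176 = x^3 + 57x^2 + 1083x + 6683. Since g(x) = h(x + 19) where h(x) = x^3 - 176, and h is irreducible over Q (because 176 is not a perfect cube, so h has no rational root, and a monic cubic with no rational root is irreducible), g is also irreducible (irreducibility is preserved under the substitution x → x + 19). Hence m_α(x) = x^3 + 57x^2 + 1083x + 6683.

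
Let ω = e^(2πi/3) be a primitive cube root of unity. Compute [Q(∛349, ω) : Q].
[Q(∛349, ω) : Q] = 6

[Q(∛349):Q] = 3 (min poly x^3 - 349, irreducible since 349 is not a perfect cube). [Q(ω):Q] = 2 (min poly x^2 + x + 1). Since Q(∛349) ⊂ R and ω ∉ R, we have ω ∉ Q(∛349), so x^2 + x + 1 remains irreducible over Q(∛349) and [Q(∛349, ω) : Q(∛349)] = 2. By the tower law, [Q(∛349, ω) : Q] = 3 · 2 = 6. (In fact Q(∛349, ω) is the splitting field of x^3 - 349 over Q.)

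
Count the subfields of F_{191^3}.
F_{191^3} has 2 subfields

The subfields of F_{p^n} are exactly the fields F_{p^d} for d | n (each is the fixed field of the unique index-d subgroup of Gal(F_{p^n}/F_p) ≅ Z/nZ). The divisors of n = 3 are {1, 3}, giving 2 subfields: F_{191^1}, F_{191^3}.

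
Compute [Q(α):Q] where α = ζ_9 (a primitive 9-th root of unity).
[Q(α):Q] = 6

The minimal polynomial of ζ_9 over Q is the 9-th cyclotomic polynomial Φ_9(x), which is irreducible over Q and has degree φ(9) = 6. Hence [Q(α):Q] = φ(9) = 6.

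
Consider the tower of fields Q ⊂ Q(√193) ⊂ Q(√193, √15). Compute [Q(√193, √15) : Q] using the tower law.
[Q(√193, √15) : Q] = 4

[Q(√193):Q] = 2 (min poly x^2 - 193, irreducible since 193 is squarefree > 1). For the top step, suppose √15 ∈ Q(√193), say √15 = c + d√193 with c, d ∈ Q. Squaring: 15 = c^2 + 193d^2 + 2cd√193. Since √193 ∉ Q this forces 2cd = 0. If d = 0 then √15 = c ∈ Q, contradicting 15 squarefree > 1. If c = 0 then 15 = 193d^2, so 193·15 = (193d)^2 is a perfect square in Q — but 193·15 = 2895 is not a perfect square (since 193 and 15 are distinct squarefree integers). Contradiction. Hence √15 ∉ Q(√193), so x^2 - 15 stays irreducible over Q(√193) and [Q(√193, √15) : Q(√193)] = 2. By the tower law, [Q(√193, √15) : Q] = 2 · 2 = 4.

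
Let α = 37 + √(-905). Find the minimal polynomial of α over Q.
m_α(x) = x^2 - 74x + 2274

From α - 37 = √(-905), squaring gives (α - 37)^2 = -905, i.e. α^2 - 74α + 1369 = -905, so α^2 - 74α + 2274 = 0. The discriminant of x^2 - 74x + 2274 is (-74)^2 - 4·(2274) = 5476 - 9096 = -3620, and 4·(-905) is not a perfect square in Q since -905 is squarefree and ≠ 1. Hence x^2 - 74x + 2274 is irreducible over Q and is the minimal polynomial of α.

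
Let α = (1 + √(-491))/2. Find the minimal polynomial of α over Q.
m_α(x) = x^2 - x + 123

From 2α - 1 = √(-491), squaring gives (2α - 1)^2 = -491, i.e. 4α^2 - 4α + 1 = -491, so α^2 - α + (1 + 491)/4 = 0. Since -491 ≡ 1 (mod 4), (1 + 491)/4 = 123 ∈ Z. The polynomial x^2 - x + 123 has discriminant 1 - 4·(123) = -491, which is not a perfect square in Q (d = -491 is squarefree and ≠ 1), so x^2 - x + 123 is irreducible over Q. It is the minimal polynomial of α.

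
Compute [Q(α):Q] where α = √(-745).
[Q(α):Q] = 2

[Q(α):Q] equals the degree of the minimal polynomial of α. Here α^2 = -745 and x^2 + 745 is irreducible (d = -745 is squarefree, ≠ 1, hence not a square), so deg(m_α) = 2. Thus [Q(α):Q] = 2.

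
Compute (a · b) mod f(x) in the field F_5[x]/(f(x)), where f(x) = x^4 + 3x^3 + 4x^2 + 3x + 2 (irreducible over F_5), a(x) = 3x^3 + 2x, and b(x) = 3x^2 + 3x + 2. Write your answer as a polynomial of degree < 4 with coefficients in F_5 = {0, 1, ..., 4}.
a · b ≡ x^2 + 1 (mod f(x))

Multiply in F_5[x]: a(x)·b(x) = (3x^3 + 2x)·(3x^2 + 3x + 2) = 4x^5 + 4x^4 + 2x^3 + x^2 + 4x. This has degree ≥ 4, so divide by f(x) over F_5: 4x^5 + 4x^4 + 2x^3 + x^2 + 4x = (4x + 2)·(x^4 + 3x^3 + 4x^2 + 3x + 2) + (x^2 + 1). Hence a·b ≡ x^2 + 1 (mod f). (F_5[x]/(f) is a field with 5^4 = 625 elements since f is irreducible of degree 4.)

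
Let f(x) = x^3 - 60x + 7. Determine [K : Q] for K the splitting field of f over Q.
[K : Q] = 6

By the rational root test, any rational root of the monic integer polynomial f(x) = x^3 - 60x + 7 must be an integer dividing the constant term 7, i.e. one of ±{1, 7}. Evaluating: f(1) = -52, f(-1) = 66, f(7) = -70, f(-7) = 84; none is 0, so f has no rational root and is therefore irreducible over Q (a cubic with no linear factor over a field is irreducible). For an irreducible cubic, the Galois group is A_3 or S_3 according as the discriminant disc(f) = -4a^3 - 27b^2 = -4·(-60)^3 - 27·(7)^2 = 862677 is or is not a square in Q. Here disc(f) = 862677 is not a perfect square in Q, so the Galois group of f over Q is not contained in A_3 and must be all of S_3. The splitting field has degree |S_3| = 6 over Q, so [K : Q] = 6.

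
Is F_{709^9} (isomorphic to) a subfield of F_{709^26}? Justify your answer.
No: F_{709^9} is not a subfield of F_{709^26}

F_{p^m} embeds in F_{p^n} iff m | n. Here 9 ∤ 26 (since 26 = 2·9 + 8 with remainder 8 ≠ 0), so F_{709^9} is not a subfield of F_{709^26}. Equivalently: if it were, the tower law would give 9 = [F_{709^9}:F_709] dividing [F_{709^26}:F_709] = 26, contradiction.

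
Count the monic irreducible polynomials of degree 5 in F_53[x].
There are 83639088 monic irreducible polynomials of degree 5 over F_53

Each element of F_{53^5} that lies in no proper subfield is a root of exactly one monic irreducible of degree 5 over F_53, and each such polynomial has 5 distinct roots in F_{53^5}. By Möbius inversion the count is N_53(5) = (1/5) Σ_{d|5} μ(5/d) · 53^d = (1/5)(μ(5)·53^1 + μ(1)·53^5) = 418195440/5 = 83639088.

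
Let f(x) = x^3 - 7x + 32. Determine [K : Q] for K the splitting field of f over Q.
[K : Q] = 6

By the rational root test, any rational root of the monic integer polynomial f(x) = x^3 - 7x + 32 must be an integer dividing the constant term 32, i.e. one of ±{1, 2, 4, 8, 16, 32}. Evaluating: f(1) = 26, f(-1) = 38, f(2) = 26, f(-2) = 38, f(4) = 68, f(-4) = -4, f(8) = 488, f(-8) = -424, f(16) = 4016, f(-16) = -3952, f(32) = 32576, f(-32) = -32512; none is 0, so f has no rational root and is therefore irreducible over Q (a cubic with no linear factor over a field is irreducible). For an irreducible cubic, the Galois group is A_3 or S_3 according as the discriminant disc(f) = -4a^3 - 27b^2 = -4·(-7)^3 - 27·(32)^2 = -26276 is or is not a square in Q. Here disc(f) = -26276 is not a perfect square in Q, so the Galois group of f over Q is not contained in A_3 and must be all of S_3. The splitting field has degree |S_3| = 6 over Q, so [K : Q] = 6.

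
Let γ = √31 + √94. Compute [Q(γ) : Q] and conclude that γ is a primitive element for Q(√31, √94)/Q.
[Q(γ) : Q] = 4 (equivalently, Q(γ) = Q(√31, √94))

Obviously Q(γ) ⊆ Q(√31, √94), and [Q(√31, √94):Q] = 4 (since 31, 94 are distinct squarefree integers > 1 with 2914 not a perfect square). To show equality we compute the minimal polynomial of γ. From γ = √31 + √94: γ^2 = 31 + 2√(2914) + 94 = 125 + 2√(2914), so γ^2 - 125 = 2√(2914); squaring, (γ^2 - 125)^2 = 4·2914, i.e. γ^4 - 250γ^2 + 15625 - 11656 = 0, i.e. γ^4 - 250γ^2 + 3969 = 0. So γ is a root of x^4 - 250x^2 + 3969. This polynomial is irreducible over Q: it has no rational root (each ±√31 ± √94 is irrational), and any factorization into two quadratics over Q would force √(2914) ∈ Q (pairing opposite roots) or √31, √94 ∈ Q (other pairings), all impossible. Hence [Q(γ):Q] = 4 = [Q(√31, √94):Q], so Q(γ) = Q(√31, √94).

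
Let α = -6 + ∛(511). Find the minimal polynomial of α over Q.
m_α(x) = x^3 + 18x^2 + 108x - 295

Set β = α + 6 = ∛(511), so β^3 = 511. Then (α + 6)^3 - 511 = 0, i.e. α is a root of g(x) = (x + 6)^3 - 511 = x^3 + 18x^2 + 108x - 295. Since g(x) = h(x + 6) where h(x) = x^3 - 511, and h is irreducible over Q (because 511 is not a perfect cube, so h has no rational root, and a monic cubic with no rational root is irreducible), g is also irreducible (irreducibility is preserved under the substitution x → x + 6). Hence m_α(x) = x^3 + 18x^2 + 108x - 295.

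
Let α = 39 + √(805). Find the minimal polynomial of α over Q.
m_α(x) = x^2 - 78x + 716

From α - 39 = √(805), squaring gives (α - 39)^2 = 805, i.e. α^2 - 78α + 1521 = 805, so α^2 - 78α + 716 = 0. The discriminant of x^2 - 78x + 716 is (-78)^2 - 4·(716) = 6084 - 2864 = 3220, and 4·(805) is not a perfect square in Q since 805 is squarefree and ≠ 1. Hence x^2 - 78x + 716 is irreducible over Q and is the minimal polynomial of α.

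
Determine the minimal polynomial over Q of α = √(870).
m_α(x) = x^2 - 870

α satisfies α^2 - 870 = 0, so x^2 - 870 annihilates α. Since d = 870 is squarefree and ≠ 1, it is not a perfect square in Q, so x^2 - 870 has no rational root and is therefore irreducible over Q (a degree-2 polynomial over a field is irreducible iff it has no root). Hence m_α(x) = x^2 - 870.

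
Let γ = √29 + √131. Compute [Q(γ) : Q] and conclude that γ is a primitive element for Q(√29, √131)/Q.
[Q(γ) : Q] = 4 (equivalently, Q(γ) = Q(√29, √131))

Obviously Q(γ) ⊆ Q(√29, √131), and [Q(√29, √131):Q] = 4 (since 29, 131 are distinct squarefree integers > 1 with 3799 not a perfect square). To show equality we compute the minimal polynomial of γ. From γ = √29 + √131: γ^2 = 29 + 2√(3799) + 131 = 160 + 2√(3799), so γ^2 - 160 = 2√(3799); squaring, (γ^2 - 160)^2 = 4·3799, i.e. γ^4 - 320γ^2 + 25600 - 15196 = 0, i.e. γ^4 - 320γ^2 + 10404 = 0. So γ is a root of x^4 - 320x^2 + 10404. This polynomial is irreducible over Q: it has no rational root (each ±√29 ± √131 is irrational), and any factorization into two quadratics over Q would force √(3799) ∈ Q (pairing opposite roots) or √29, √131 ∈ Q (other pairings), all impossible. Hence [Q(γ):Q] = 4 = [Q(√29, √131):Q], so Q(γ) = Q(√29, √131).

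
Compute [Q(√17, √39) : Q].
[Q(√17, √39) : Q] = 4

[Q(√17):Q] = 2 (min poly x^2 - 17, irreducible since 17 is squarefree > 1). For the top step, suppose √39 ∈ Q(√17), say √39 = c + d√17 with c, d ∈ Q. Squaring: 39 = c^2 + 17d^2 + 2cd√17. Since √17 ∉ Q this forces 2cd = 0. If d = 0 then √39 = c ∈ Q, contradicting 39 squarefree > 1. If c = 0 then 39 = 17d^2, so 17·39 = (17d)^2 is a perfect square in Q — but 17·39 = 663 is not a perfect square (since 17 and 39 are distinct squarefree integers). Contradiction. Hence √39 ∉ Q(√17), so x^2 - 39 stays irreducible over Q(√17) and [Q(√17, √39) : Q(√17)] = 2. By the tower law, [Q(√17, √39) : Q] = 2 · 2 = 4.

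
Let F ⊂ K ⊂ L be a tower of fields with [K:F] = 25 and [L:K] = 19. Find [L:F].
[L:F] = 475

The tower law says that for any tower of field extensions F ⊂ K ⊂ L with finite degrees, [L:F] = [L:K] · [K:F]. Here this gives [L:F] = 19 · 25 = 475.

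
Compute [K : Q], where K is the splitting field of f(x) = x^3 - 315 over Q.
[K : Q] = 6

The roots of x^3 - 315 are ∛315, ω∛315, ω^2∛315 where ω = e^(2πi/3) is a primitive cube root of unity, so K = Q(∛315, ω). Now [Q(∛315):Q] = 3 (since 315 is not a perfect cube, x^3 - 315 is irreducible) and [Q(ω):Q] = 2. Both 2 and 3 divide [K:Q], and [K:Q] ≤ 3·2 = 6, so [K:Q] = 6. (Equivalently: Q(∛315) ⊂ R but ω ∉ R, so [K : Q(∛315)] = 2.)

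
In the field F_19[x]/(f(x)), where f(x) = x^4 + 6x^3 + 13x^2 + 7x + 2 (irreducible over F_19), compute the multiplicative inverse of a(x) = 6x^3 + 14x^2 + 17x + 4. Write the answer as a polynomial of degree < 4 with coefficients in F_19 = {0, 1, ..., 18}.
a(x)^(-1) ≡ 16x^3 + 10x^2 + 8x + 12 (mod f(x))

Since f is irreducible over F_19, F_19[x]/(f) is a field and a(x) ≠ 0 has an inverse. Apply the extended Euclidean algorithm to f(x) and a(x) in F_19[x]: f(x) = (16x + 8)·a(x) + (9x^2 + 16x + 8);  a(x) = (7x + 6)·(9x^2 + 16x + 8) + (17x + 13);  (9x^2 + 16x + 8) = (5x + 15)·(17x + 13) + (3). The last nonzero remainder is the constant 3 = gcd(f, a) in F_19. Back-substituting through the division chain expresses 3 = s(x)·a(x) + t(x)·f(x) with s(x) ≡ 10x^3 + 11x^2 + 5x + 17 (mod f), so (10x^3 + 11x^2 + 5x + 17)·a(x) ≡ 3 (mod f). Multiplying by 3^(-1) ≡ 13 in F_19 gives a(x)^(-1) ≡ 13·(10x^3 + 11x^2 + 5x + 17) ≡ 16x^3 + 10x^2 + 8x + 12 (mod f). Check: (6x^3 + 14x^2 + 17x + 4)·(16x^3 + 10x^2 + 8x + 12) = x^6 + 18x^5 + 4x^4 + 2x^2 + 8x + 10 ≡ 1 (mod x^4 + 6x^3 + 13x^2 + 7x + 2).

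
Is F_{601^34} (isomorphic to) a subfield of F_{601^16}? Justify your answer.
No: F_{601^34} is not a subfield of F_{601^16}

F_{p^m} embeds in F_{p^n} iff m | n. Here 34 ∤ 16 (since 16 = 0·34 + 16 with remainder 16 ≠ 0), so F_{601^34} is not a subfield of F_{601^16}. Equivalently: if it were, the tower law would give 34 = [F_{601^34}:F_601] dividing [F_{601^16}:F_601] = 16, contradiction.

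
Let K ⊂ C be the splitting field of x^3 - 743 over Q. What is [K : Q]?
[K : Q] = 6

The roots of x^3 - 743 are ∛743, ω∛743, ω^2∛743 where ω = e^(2πi/3) is a primitive cube root of unity, so K = Q(∛743, ω). Now [Q(∛743):Q] = 3 (since 743 is not a perfect cube, x^3 - 743 is irreducible) and [Q(ω):Q] = 2. Both 2 and 3 divide [K:Q], and [K:Q] ≤ 3·2 = 6, so [K:Q] = 6. (Equivalently: Q(∛743) ⊂ R but ω ∉ R, so [K : Q(∛743)] = 2.)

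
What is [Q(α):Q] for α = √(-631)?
[Q(α):Q] = 2

[Q(α):Q] equals the degree of the minimal polynomial of α. Here α^2 = -631 and x^2 + 631 is irreducible (d = -631 is squarefree, ≠ 1, hence not a square), so deg(m_α) = 2. Thus [Q(α):Q] = 2.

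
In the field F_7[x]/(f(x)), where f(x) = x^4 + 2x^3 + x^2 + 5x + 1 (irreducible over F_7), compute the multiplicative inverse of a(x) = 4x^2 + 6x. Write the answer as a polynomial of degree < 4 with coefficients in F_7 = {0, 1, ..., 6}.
a(x)^(-1) ≡ 5x^3 + 4x^2 + 2x + 6 (mod f(x))

Since f is irreducible over F_7, F_7[x]/(f) is a field and a(x) ≠ 0 has an inverse. Apply the extended Euclidean algorithm to f(x) and a(x) in F_7[x]: f(x) = (2x^2 + x + 4)·a(x) + (2x + 1);  a(x) = (2x + 2)·(2x + 1) + (5). The last nonzero remainder is the constant 5 = gcd(f, a) in F_7. Back-substituting through the division chain expresses 5 = s(x)·a(x) + t(x)·f(x) with s(x) ≡ 4x^3 + 6x^2 + 3x + 2 (mod f), so (4x^3 + 6x^2 + 3x + 2)·a(x) ≡ 5 (mod f). Multiplying by 5^(-1) ≡ 3 in F_7 gives a(x)^(-1) ≡ 3·(4x^3 + 6x^2 + 3x + 2) ≡ 5x^3 + 4x^2 + 2x + 6 (mod f). Check: (4x^2 + 6x)·(5x^3 + 4x^2 + 2x + 6) = 6x^5 + 4x^4 + 4x^3 + x^2 + x ≡ 1 (mod x^4 + 2x^3 + x^2 + 5x + 1).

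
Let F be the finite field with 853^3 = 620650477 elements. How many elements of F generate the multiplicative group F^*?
There are φ(620650476) = 199190880 primitive elements

F_q^* is cyclic of order q - 1 = 620650476. A cyclic group of order m has exactly φ(m) generators. Here m = 620650476 = 2^2 · 3^2 · 43 · 71 · 5647, so the number of primitive elements is φ(620650476) = 199190880.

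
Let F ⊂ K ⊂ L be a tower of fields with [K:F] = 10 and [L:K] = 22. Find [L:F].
[L:F] = 220

The tower law says that for any tower of field extensions F ⊂ K ⊂ L with finite degrees, [L:F] = [L:K] · [K:F]. Here this gives [L:F] = 22 · 10 = 220.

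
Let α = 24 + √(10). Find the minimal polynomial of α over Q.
m_α(x) = x^2 - 48x + 566

From α - 24 = √(10), squaring gives (α - 24)^2 = 10, i.e. α^2 - 48α + 576 = 10, so α^2 - 48α + 566 = 0. The discriminant of x^2 - 48x + 566 is (-48)^2 - 4·(566) = 2304 - 2264 = 40, and 4·(10) is not a perfect square in Q since 10 is squarefree and ≠ 1. Hence x^2 - 48x + 566 is irreducible over Q and is the minimal polynomial of α.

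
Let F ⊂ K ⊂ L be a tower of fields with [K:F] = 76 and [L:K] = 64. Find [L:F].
[L:F] = 4864

The tower law says that for any tower of field extensions F ⊂ K ⊂ L with finite degrees, [L:F] = [L:K] · [K:F]. Here this gives [L:F] = 64 · 76 = 4864.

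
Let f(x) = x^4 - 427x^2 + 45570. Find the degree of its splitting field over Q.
[K : Q] = 4

Solving the quadratic in x^2: x^2 = (427 ± √(427^2 - 4·45570))/2 = (427 ± √49)/2 = (427 ± 7)/2, giving x^2 = 210 or x^2 = 217. So f(x) = (x^2 - 210)(x^2 - 217) and the roots of f are ±√210, ±√217. Hence the splitting field is K = Q(√210, √217). Since 210 and 217 are distinct squarefree integers > 1, their product 45570 is not a perfect square, so √217 ∉ Q(√210). By the tower law [K:Q] = [Q(√210,√217):Q(√210)] · [Q(√210):Q] = 2 · 2 = 4.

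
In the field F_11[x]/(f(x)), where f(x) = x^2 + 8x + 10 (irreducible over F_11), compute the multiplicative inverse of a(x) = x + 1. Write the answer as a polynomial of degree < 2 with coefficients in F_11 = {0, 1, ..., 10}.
a(x)^(-1) ≡ 7x + 5 (mod f(x))

Since f is irreducible over F_11, F_11[x]/(f) is a field and a(x) ≠ 0 has an inverse. Apply the extended Euclidean algorithm to f(x) and a(x) in F_11[x]: f(x) = (x + 7)·a(x) + (3). The last nonzero remainder is the constant 3 = gcd(f, a) in F_11. Back-substituting through the division chain expresses 3 = s(x)·a(x) + t(x)·f(x) with s(x) ≡ 10x + 4 (mod f), so (10x + 4)·a(x) ≡ 3 (mod f). Multiplying by 3^(-1) ≡ 4 in F_11 gives a(x)^(-1) ≡ 4·(10x + 4) ≡ 7x + 5 (mod f). Check: (x + 1)·(7x + 5) = 7x^2 + x + 5 ≡ 1 (mod x^2 + 8x + 10).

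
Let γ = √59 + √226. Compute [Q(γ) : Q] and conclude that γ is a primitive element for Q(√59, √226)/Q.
[Q(γ) : Q] = 4 (equivalently, Q(γ) = Q(√59, √226))

Obviously Q(γ) ⊆ Q(√59, √226), and [Q(√59, √226):Q] = 4 (since 59, 226 are distinct squarefree integers > 1 with 13334 not a perfect square). To show equality we compute the minimal polynomial of γ. From γ = √59 + √226: γ^2 = 59 + 2√(13334) + 226 = 285 + 2√(13334), so γ^2 - 285 = 2√(13334); squaring, (γ^2 - 285)^2 = 4·13334, i.e. γ^4 - 570γ^2 + 81225 - 53336 = 0, i.e. γ^4 - 570γ^2 + 27889 = 0. So γ is a root of x^4 - 570x^2 + 27889. This polynomial is irreducible over Q: it has no rational root (each ±√59 ± √226 is irrational), and any factorization into two quadratics over Q would force √(13334) ∈ Q (pairing opposite roots) or √59, √226 ∈ Q (other pairings), all impossible. Hence [Q(γ):Q] = 4 = [Q(√59, √226):Q], so Q(γ) = Q(√59, √226).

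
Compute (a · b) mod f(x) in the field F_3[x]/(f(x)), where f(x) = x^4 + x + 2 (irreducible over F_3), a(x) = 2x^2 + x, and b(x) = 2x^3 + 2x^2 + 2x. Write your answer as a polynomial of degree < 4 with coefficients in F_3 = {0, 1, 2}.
a · b ≡ x^2 + x (mod f(x))

Multiply in F_3[x]: a(x)·b(x) = (2x^2 + x)·(2x^3 + 2x^2 + 2x) = x^5 + 2x^2. This has degree ≥ 4, so divide by f(x) over F_3: x^5 + 2x^2 = (x)·(x^4 + x + 2) + (x^2 + x). Hence a·b ≡ x^2 + x (mod f). (F_3[x]/(f) is a field with 3^4 = 81 elements since f is irreducible of degree 4.)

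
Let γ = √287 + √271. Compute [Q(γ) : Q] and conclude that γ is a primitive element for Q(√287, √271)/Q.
[Q(γ) : Q] = 4 (equivalently, Q(γ) = Q(√287, √271))

Obviously Q(γ) ⊆ Q(√287, √271), and [Q(√287, √271):Q] = 4 (since 287, 271 are distinct squarefree integers > 1 with 77777 not a perfect square). To show equality we compute the minimal polynomial of γ. From γ = √287 + √271: γ^2 = 287 + 2√(77777) + 271 = 558 + 2√(77777), so γ^2 - 558 = 2√(77777); squaring, (γ^2 - 558)^2 = 4·77777, i.e. γ^4 - 1116γ^2 + 311364 - 311108 = 0, i.e. γ^4 - 1116γ^2 + 256 = 0. So γ is a root of x^4 - 1116x^2 + 256. This polynomial is irreducible over Q: it has no rational root (each ±√287 ± √271 is irrational), and any factorization into two quadratics over Q would force √(77777) ∈ Q (pairing opposite roots) or √287, √271 ∈ Q (other pairings), all impossible. Hence [Q(γ):Q] = 4 = [Q(√287, √271):Q], so Q(γ) = Q(√287, √271).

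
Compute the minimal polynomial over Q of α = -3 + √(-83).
m_α(x) = x^2 + 6x + 92

From α + 3 = √(-83), squaring gives (α + 3)^2 = -83, i.e. α^2 + 6α + 9 = -83, so α^2 + 6α + 92 = 0. The discriminant of x^2 + 6x + 92 is (6)^2 - 4·(92) = 36 - 368 = -332, and 4·(-83) is not a perfect square in Q since -83 is squarefree and ≠ 1. Hence x^2 + 6x + 92 is irreducible over Q and is the minimal polynomial of α.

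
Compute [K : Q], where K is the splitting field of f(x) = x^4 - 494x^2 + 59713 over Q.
[K : Q] = 4

Solving the quadratic in x^2: x^2 = (494 ± √(494^2 - 4·59713))/2 = (494 ± √5184)/2 = (494 ± 72)/2, giving x^2 = 283 or x^2 = 211. So f(x) = (x^2 - 283)(x^2 - 211) and the roots of f are ±√283, ±√211. Hence the splitting field is K = Q(√283, √211). Since 283 and 211 are distinct squarefree integers > 1, their product 59713 is not a perfect square, so √211 ∉ Q(√283). By the tower law [K:Q] = [Q(√283,√211):Q(√283)] · [Q(√283):Q] = 2 · 2 = 4.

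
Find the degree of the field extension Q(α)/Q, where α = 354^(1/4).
[Q(α):Q] = 4

α is a root of x^4 - 354. By Eisenstein's criterion at the prime p = 2 (which divides the constant term 354 but p^2 = 4 does not, since 354 is squarefree), x^4 - 354 is irreducible over Q. Hence [Q(α):Q] = 4.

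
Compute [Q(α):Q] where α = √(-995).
[Q(α):Q] = 2

[Q(α):Q] equals the degree of the minimal polynomial of α. Here α^2 = -995 and x^2 + 995 is irreducible (d = -995 is squarefree, ≠ 1, hence not a square), so deg(m_α) = 2. Thus [Q(α):Q] = 2.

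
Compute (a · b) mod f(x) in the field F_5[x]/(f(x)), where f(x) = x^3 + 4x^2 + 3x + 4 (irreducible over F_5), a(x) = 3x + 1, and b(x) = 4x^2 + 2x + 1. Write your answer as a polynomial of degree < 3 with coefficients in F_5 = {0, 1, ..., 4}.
a · b ≡ 2x^2 + 4x + 3 (mod f(x))

Multiply in F_5[x]: a(x)·b(x) = (3x + 1)·(4x^2 + 2x + 1) = 2x^3 + 1. This has degree ≥ 3, so divide by f(x) over F_5: 2x^3 + 1 = (2)·(x^3 + 4x^2 + 3x + 4) + (2x^2 + 4x + 3). Hence a·b ≡ 2x^2 + 4x + 3 (mod f). (F_5[x]/(f) is a field with 5^3 = 125 elements since f is irreducible of degree 3.)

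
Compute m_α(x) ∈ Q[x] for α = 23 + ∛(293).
m_α(x) = x^3 - 69x^2 + 1587x - 12460

Set β = α - 23 = ∛(293), so β^3 = 293. Then (α - 23)^3 - 293 = 0, i.e. α is a root of g(x) = (x - 23)^3 - 293 = x^3 - 69x^2 + 1587x - 12460. Since g(x) = h(x - 23) where h(x) = x^3 - 293, and h is irreducible over Q (because 293 is not a perfect cube, so h has no rational root, and a monic cubic with no rational root is irreducible), g is also irreducible (irreducibility is preserved under the substitution x → x - 23). Hence m_α(x) = x^3 - 69x^2 + 1587x - 12460.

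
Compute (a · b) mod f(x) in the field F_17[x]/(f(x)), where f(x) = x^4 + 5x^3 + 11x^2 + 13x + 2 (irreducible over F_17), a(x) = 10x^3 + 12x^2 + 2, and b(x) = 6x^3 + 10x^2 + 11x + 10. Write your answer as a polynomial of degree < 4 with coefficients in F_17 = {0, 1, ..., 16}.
a · b ≡ 9x^3 + 3x^2 + 13x + 8 (mod f(x))

Multiply in F_17[x]: a(x)·b(x) = (10x^3 + 12x^2 + 2)·(6x^3 + 10x^2 + 11x + 10) = 9x^6 + 2x^5 + 9x^4 + 6x^3 + 4x^2 + 5x + 3. This has degree ≥ 4, so divide by f(x) over F_17: 9x^6 + 2x^5 + 9x^4 + 6x^3 + 4x^2 + 5x + 3 = (9x^2 + 8x + 6)·(x^4 + 5x^3 + 11x^2 + 13x + 2) + (9x^3 + 3x^2 + 13x + 8). Hence a·b ≡ 9x^3 + 3x^2 + 13x + 8 (mod f). (F_17[x]/(f) is a field with 17^4 = 83521 elements since f is irreducible of degree 4.)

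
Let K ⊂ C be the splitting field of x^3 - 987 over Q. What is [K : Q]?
[K : Q] = 6

The roots of x^3 - 987 are ∛987, ω∛987, ω^2∛987 where ω = e^(2πi/3) is a primitive cube root of unity, so K = Q(∛987, ω). Now [Q(∛987):Q] = 3 (since 987 is not a perfect cube, x^3 - 987 is irreducible) and [Q(ω):Q] = 2. Both 2 and 3 divide [K:Q], and [K:Q] ≤ 3·2 = 6, so [K:Q] = 6. (Equivalently: Q(∛987) ⊂ R but ω ∉ R, so [K : Q(∛987)] = 2.)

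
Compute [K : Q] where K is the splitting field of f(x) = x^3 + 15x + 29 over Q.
[K : Q] = 6

By the rational root test, any rational root of the monic integer polynomial f(x) = x^3 + 15x + 29 must be an integer dividing the constant term 29, i.e. one of ±{1, 29}. Evaluating: f(1) = 45, f(-1) = 13, f(29) = 24853, f(-29) = -24795; none is 0, so f has no rational root and is therefore irreducible over Q (a cubic with no linear factor over a field is irreducible). For an irreducible cubic, the Galois group is A_3 or S_3 according as the discriminant disc(f) = -4a^3 - 27b^2 = -4·(15)^3 - 27·(29)^2 = -36207 is or is not a square in Q. Here disc(f) = -36207 is not a perfect square in Q, so the Galois group of f over Q is not contained in A_3 and must be all of S_3. The splitting field has degree |S_3| = 6 over Q, so [K : Q] = 6.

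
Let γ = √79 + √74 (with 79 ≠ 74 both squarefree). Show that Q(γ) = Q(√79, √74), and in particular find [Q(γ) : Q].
[Q(γ) : Q] = 4 (equivalently, Q(γ) = Q(√79, √74))

Obviously Q(γ) ⊆ Q(√79, √74), and [Q(√79, √74):Q] = 4 (since 79, 74 are distinct squarefree integers > 1 with 5846 not a perfect square). To show equality we compute the minimal polynomial of γ. From γ = √79 + √74: γ^2 = 79 + 2√(5846) + 74 = 153 + 2√(5846), so γ^2 - 153 = 2√(5846); squaring, (γ^2 - 153)^2 = 4·5846, i.e. γ^4 - 306γ^2 + 23409 - 23384 = 0, i.e. γ^4 - 306γ^2 + 25 = 0. So γ is a root of x^4 - 306x^2 + 25. This polynomial is irreducible over Q: it has no rational root (each ±√79 ± √74 is irrational), and any factorization into two quadratics over Q would force √(5846) ∈ Q (pairing opposite roots) or √79, √74 ∈ Q (other pairings), all impossible. Hence [Q(γ):Q] = 4 = [Q(√79, √74):Q], so Q(γ) = Q(√79, √74).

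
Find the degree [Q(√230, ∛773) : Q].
[Q(√230, ∛773) : Q] = 6

Let L = Q(√230, ∛773). Since Q(√230) ⊂ L and [Q(√230):Q] = 2, the tower law gives 2 | [L:Q]. Likewise Q(∛773) ⊂ L with [Q(∛773):Q] = 3 (because 773 is not a perfect cube), so 3 | [L:Q]. As gcd(2,3) = 1, [L:Q] is divisible by 6. Conversely L is generated over Q by √230 and ∛773, so [L:Q] ≤ 2·3 = 6. Therefore [Q(√230, ∛773) : Q] = 6.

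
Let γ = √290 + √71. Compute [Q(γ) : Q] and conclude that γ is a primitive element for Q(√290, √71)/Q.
[Q(γ) : Q] = 4 (equivalently, Q(γ) = Q(√290, √71))

Obviously Q(γ) ⊆ Q(√290, √71), and [Q(√290, √71):Q] = 4 (since 290, 71 are distinct squarefree integers > 1 with 20590 not a perfect square). To show equality we compute the minimal polynomial of γ. From γ = √290 + √71: γ^2 = 290 + 2√(20590) + 71 = 361 + 2√(20590), so γ^2 - 361 = 2√(20590); squaring, (γ^2 - 361)^2 = 4·20590, i.e. γ^4 - 722γ^2 + 130321 - 82360 = 0, i.e. γ^4 - 722γ^2 + 47961 = 0. So γ is a root of x^4 - 722x^2 + 47961. This polynomial is irreducible over Q: it has no rational root (each ±√290 ± √71 is irrational), and any factorization into two quadratics over Q would force √(20590) ∈ Q (pairing opposite roots) or √290, √71 ∈ Q (other pairings), all impossible. Hence [Q(γ):Q] = 4 = [Q(√290, √71):Q], so Q(γ) = Q(√290, √71).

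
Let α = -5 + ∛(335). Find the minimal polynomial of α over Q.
m_α(x) = x^3 + 15x^2 + 75x - 210

Set β = α + 5 = ∛(335), so β^3 = 335. Then (α + 5)^3 - 335 = 0, i.e. α is a root of g(x) = (x + 5)^3 - 335 = x^3 + 15x^2 + 75x - 210. Since g(x) = h(x + 5) where h(x) = x^3 - 335, and h is irreducible over Q (because 335 is not a perfect cube, so h has no rational root, and a monic cubic with no rational root is irreducible), g is also irreducible (irreducibility is preserved under the substitution x → x + 5). Hence m_α(x) = x^3 + 15x^2 + 75x - 210.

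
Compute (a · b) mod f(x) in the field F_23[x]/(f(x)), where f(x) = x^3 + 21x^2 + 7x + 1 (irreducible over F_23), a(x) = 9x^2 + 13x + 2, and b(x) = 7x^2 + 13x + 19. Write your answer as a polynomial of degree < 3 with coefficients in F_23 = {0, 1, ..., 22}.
a · b ≡ 6x^2 + 11x + 3 (mod f(x))

Multiply in F_23[x]: a(x)·b(x) = (9x^2 + 13x + 2)·(7x^2 + 13x + 19) = 17x^4 + x^3 + 9x^2 + 20x + 15. This has degree ≥ 3, so divide by f(x) over F_23: 17x^4 + x^3 + 9x^2 + 20x + 15 = (17x + 12)·(x^3 + 21x^2 + 7x + 1) + (6x^2 + 11x + 3). Hence a·b ≡ 6x^2 + 11x + 3 (mod f). (F_23[x]/(f) is a field with 23^3 = 12167 elements since f is irreducible of degree 3.)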